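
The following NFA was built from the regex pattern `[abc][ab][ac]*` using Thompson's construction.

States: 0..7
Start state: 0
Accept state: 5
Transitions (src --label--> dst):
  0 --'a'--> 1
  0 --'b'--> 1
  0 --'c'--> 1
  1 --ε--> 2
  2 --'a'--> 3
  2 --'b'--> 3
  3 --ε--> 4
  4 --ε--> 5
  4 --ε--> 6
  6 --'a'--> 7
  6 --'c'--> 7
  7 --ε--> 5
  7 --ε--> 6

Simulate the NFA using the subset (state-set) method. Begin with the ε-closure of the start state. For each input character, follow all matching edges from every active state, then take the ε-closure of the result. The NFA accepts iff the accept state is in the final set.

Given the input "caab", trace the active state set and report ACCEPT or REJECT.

S₀ = ε-closure({0}) = {0}
'c' @ 1: {1,2}
'a' @ 2: {3,4,5,6}  (accept∈set)
'a' @ 3: {5,6,7}  (accept∈set)
'b' @ 4: {}  — state set empty
final: {}; accept 5 not in set

Answer: REJECT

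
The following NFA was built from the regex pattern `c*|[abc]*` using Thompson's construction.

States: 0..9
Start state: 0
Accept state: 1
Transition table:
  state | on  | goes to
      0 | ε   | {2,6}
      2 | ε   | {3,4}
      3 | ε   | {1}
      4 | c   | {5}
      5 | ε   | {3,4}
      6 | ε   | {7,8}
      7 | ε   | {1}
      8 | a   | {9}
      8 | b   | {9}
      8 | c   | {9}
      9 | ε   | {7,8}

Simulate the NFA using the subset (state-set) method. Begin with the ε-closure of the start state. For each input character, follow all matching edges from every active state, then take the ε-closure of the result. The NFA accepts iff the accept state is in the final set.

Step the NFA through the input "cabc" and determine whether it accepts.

initial (ε-close {0}): {0,1,2,3,4,6,7,8}
'c' @ 1: {1,3,4,5,7,8,9}  ✓accept
'a' @ 2: {1,7,8,9}  ✓accept
'b' @ 3: {1,7,8,9}  ✓accept
'c' @ 4: {1,7,8,9}  ✓accept
final: {1,7,8,9}; accept 1 in set

Answer: ACCEPT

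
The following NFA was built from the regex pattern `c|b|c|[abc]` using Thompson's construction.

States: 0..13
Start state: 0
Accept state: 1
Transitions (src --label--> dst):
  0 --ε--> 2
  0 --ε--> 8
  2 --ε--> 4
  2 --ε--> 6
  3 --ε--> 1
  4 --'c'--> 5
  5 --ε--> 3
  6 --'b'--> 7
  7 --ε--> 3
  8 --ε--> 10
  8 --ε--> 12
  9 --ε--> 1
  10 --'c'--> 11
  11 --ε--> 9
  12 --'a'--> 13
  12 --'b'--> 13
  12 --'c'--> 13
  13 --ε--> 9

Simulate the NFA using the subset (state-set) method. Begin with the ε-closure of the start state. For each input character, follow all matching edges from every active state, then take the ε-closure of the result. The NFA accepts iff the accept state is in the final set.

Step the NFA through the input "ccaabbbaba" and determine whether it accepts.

S₀ = ε-closure({0}) = {0,2,4,6,8,10,12}
'c' @ 1: {1,3,5,9,11,13}  ✓accept
'c' @ 2: {}  — dead — no transitions
rest 'aabbbaba' ignored (set empty)
end set {} — state 1 not in

Answer: REJECT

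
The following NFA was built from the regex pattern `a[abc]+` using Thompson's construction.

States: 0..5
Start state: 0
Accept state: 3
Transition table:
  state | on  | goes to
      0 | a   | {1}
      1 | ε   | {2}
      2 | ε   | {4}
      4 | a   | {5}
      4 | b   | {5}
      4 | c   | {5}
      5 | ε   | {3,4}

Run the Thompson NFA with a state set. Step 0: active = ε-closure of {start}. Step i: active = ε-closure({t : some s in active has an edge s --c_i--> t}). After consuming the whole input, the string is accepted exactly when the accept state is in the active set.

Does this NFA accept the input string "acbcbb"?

Answer: ACCEPT

Trace:
initial (ε-close {0}): {0}
'a' @ 1: {1,2,4}
'c' @ 2: {3,4,5}  [accepting]
'b' @ 3: {3,4,5}  [accepting]
'c' @ 4: {3,4,5}  [accepting]
'b' @ 5: {3,4,5}  [accepting]
'b' @ 6: {3,4,5}  [accepting]
after full input: {3,4,5}  (accept=3 in)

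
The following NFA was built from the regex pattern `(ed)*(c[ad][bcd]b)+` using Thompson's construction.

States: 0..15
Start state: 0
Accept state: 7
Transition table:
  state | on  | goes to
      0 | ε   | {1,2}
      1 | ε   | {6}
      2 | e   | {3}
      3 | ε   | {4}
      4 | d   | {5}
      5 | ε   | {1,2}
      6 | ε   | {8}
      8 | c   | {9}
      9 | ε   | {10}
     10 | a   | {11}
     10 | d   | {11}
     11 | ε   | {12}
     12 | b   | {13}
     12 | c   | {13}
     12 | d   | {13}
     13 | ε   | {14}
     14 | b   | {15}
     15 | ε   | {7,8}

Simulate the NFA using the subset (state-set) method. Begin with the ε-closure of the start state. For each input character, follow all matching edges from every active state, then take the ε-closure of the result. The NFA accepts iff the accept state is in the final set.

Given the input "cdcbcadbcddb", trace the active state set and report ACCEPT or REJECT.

Answer: ACCEPT

Derivation:
start: ε-closure({0}) = {0,1,2,6,8}
'c' @ 1: {9,10}
'd' @ 2: {11,12}
'c' @ 3: {13,14}
'b' @ 4: {7,8,15}  [accepting]
'c' @ 5: {9,10}
'a' @ 6: {11,12}
'd' @ 7: {13,14}
'b' @ 8: {7,8,15}  [accepting]
'c' @ 9: {9,10}
'd' @ 10: {11,12}
'd' @ 11: {13,14}
'b' @ 12: {7,8,15}  [accepting]
final: {7,8,15}; accept 7 in set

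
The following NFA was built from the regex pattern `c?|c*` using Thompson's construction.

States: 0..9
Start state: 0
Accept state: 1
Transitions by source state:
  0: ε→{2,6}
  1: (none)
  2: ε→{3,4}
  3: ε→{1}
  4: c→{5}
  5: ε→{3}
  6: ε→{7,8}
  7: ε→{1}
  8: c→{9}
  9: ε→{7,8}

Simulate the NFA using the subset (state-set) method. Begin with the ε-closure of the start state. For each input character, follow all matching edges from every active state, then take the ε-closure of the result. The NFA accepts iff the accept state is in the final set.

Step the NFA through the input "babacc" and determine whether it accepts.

Answer: REJECT

Trace:
start: ε-closure({0}) = {0,1,2,3,4,6,7,8}
'b' @ 1: {}  — no active states
rest 'abacc' ignored (set empty)
final: {}; accept 1 not in set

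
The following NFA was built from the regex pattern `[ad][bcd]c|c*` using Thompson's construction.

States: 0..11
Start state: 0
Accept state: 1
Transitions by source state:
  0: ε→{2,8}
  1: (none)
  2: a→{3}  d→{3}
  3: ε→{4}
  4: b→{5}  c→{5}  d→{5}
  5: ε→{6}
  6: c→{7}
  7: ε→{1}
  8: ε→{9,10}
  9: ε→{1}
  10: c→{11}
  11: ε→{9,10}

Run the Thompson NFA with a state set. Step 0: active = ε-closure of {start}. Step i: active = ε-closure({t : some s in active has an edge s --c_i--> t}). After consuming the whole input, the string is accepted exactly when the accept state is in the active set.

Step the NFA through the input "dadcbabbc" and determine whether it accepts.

Answer: REJECT

Steps:
initial (ε-close {0}): {0,1,2,8,9,10}
'd' @ 1: {3,4}
'a' @ 2: {}  — no active states
rest 'dcbabbc' ignored (set empty)
after full input: {}  (accept=1 not in)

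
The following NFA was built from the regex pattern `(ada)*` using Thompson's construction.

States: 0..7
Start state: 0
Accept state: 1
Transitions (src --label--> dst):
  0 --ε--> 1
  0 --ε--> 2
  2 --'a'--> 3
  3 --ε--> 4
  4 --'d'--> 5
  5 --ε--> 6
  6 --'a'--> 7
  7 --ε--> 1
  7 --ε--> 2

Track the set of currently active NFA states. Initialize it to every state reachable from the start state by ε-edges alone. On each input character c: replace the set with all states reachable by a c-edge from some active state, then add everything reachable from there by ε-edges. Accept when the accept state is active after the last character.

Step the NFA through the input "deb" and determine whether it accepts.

initial (ε-close {0}): {0,1,2}
'd' @ 1: {}  — state set empty
rest 'eb' ignored (set empty)
after full input: {}  (accept=1 not in)

Answer: REJECT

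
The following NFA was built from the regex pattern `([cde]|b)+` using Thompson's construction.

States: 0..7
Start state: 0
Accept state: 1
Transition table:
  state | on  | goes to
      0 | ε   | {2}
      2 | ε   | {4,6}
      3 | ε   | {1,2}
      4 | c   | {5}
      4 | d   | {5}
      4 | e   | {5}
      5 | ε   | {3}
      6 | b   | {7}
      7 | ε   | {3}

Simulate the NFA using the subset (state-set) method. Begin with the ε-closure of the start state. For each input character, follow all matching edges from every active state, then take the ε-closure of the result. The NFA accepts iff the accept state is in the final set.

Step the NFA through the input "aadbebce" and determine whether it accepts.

start: ε-closure({0}) = {0,2,4,6}
'a' @ 1: {}  — state set empty
rest 'adbebce' ignored (set empty)
final: {}; accept 1 not in set

Answer: REJECT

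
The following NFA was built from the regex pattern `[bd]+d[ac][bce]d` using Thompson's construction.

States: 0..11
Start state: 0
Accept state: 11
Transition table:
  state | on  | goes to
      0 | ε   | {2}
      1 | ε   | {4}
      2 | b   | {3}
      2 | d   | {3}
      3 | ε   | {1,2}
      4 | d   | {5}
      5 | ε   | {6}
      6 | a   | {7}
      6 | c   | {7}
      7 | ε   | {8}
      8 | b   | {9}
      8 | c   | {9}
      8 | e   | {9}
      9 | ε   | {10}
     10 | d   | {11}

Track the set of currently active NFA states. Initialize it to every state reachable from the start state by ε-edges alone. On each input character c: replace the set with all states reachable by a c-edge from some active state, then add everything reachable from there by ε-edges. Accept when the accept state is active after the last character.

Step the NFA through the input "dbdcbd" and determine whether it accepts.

Answer: ACCEPT

Derivation:
S₀ = ε-closure({0}) = {0,2}
'd' @ 1: {1,2,3,4}
'b' @ 2: {1,2,3,4}
'd' @ 3: {1,2,3,4,5,6}
'c' @ 4: {7,8}
'b' @ 5: {9,10}
'd' @ 6: {11}  ✓accept
final: {11}; accept 11 in set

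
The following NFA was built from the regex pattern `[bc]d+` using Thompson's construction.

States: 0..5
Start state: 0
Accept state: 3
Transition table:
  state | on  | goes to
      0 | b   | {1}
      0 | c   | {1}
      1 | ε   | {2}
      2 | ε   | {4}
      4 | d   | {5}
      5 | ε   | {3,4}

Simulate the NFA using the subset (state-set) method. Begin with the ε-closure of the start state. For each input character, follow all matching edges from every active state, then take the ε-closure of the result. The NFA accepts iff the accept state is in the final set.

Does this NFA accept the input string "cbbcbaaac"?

S₀ = ε-closure({0}) = {0}
'c' @ 1: {1,2,4}
'b' @ 2: {}  — dead — no transitions
rest 'bcbaaac' ignored (set empty)
after full input: {}  (accept=3 not in)

Answer: REJECT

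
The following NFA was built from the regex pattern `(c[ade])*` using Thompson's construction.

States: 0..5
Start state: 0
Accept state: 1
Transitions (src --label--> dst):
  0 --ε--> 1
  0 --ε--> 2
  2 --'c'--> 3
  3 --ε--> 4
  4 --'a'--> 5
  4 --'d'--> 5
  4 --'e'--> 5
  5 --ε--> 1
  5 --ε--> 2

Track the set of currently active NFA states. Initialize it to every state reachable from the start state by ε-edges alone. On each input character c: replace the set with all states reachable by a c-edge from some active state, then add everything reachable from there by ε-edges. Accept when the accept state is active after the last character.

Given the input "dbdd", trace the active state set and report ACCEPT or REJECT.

start: ε-closure({0}) = {0,1,2}
'd' @ 1: {}  — state set empty
rest 'bdd' ignored (set empty)
after full input: {}  (accept=1 not in)

Answer: REJECT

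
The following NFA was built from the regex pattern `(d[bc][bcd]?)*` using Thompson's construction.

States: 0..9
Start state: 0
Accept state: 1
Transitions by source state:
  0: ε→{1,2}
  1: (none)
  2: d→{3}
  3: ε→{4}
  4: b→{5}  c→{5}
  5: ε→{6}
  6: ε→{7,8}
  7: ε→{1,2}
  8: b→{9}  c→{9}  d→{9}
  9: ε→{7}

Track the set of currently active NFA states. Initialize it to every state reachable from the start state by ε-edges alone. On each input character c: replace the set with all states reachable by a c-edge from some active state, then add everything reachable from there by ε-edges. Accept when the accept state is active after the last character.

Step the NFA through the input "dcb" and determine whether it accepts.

S₀ = ε-closure({0}) = {0,1,2}
'd' @ 1: {3,4}
'c' @ 2: {1,2,5,6,7,8}  [accepting]
'b' @ 3: {1,2,7,9}  [accepting]
end set {1,2,7,9} — state 1 in

Answer: ACCEPT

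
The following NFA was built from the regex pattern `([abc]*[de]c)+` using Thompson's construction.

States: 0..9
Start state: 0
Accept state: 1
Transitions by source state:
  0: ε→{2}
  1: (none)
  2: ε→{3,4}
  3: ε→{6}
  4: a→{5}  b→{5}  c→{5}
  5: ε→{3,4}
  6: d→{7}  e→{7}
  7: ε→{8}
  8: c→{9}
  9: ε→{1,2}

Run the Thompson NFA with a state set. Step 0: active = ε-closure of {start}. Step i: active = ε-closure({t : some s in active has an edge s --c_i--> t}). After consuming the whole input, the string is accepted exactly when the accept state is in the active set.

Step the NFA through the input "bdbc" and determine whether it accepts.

Answer: REJECT

Trace:
initial (ε-close {0}): {0,2,3,4,6}
'b' @ 1: {3,4,5,6}
'd' @ 2: {7,8}
'b' @ 3: {}  — state set empty
rest 'c' ignored (set empty)
end set {} — state 1 not in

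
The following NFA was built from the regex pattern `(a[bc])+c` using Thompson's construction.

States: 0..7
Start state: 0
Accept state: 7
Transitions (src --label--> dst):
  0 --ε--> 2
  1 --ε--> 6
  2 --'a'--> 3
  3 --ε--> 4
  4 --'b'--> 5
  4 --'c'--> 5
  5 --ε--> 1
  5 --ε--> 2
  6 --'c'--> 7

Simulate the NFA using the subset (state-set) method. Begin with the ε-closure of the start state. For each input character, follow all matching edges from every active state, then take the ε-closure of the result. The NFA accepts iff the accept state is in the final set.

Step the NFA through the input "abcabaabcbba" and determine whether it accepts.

Answer: REJECT

Trace:
S₀ = ε-closure({0}) = {0,2}
'a' @ 1: {3,4}
'b' @ 2: {1,2,5,6}
'c' @ 3: {7}  [accepting]
'a' @ 4: {}  — dead — no transitions
rest 'baabcbba' ignored (set empty)
after full input: {}  (accept=7 not in)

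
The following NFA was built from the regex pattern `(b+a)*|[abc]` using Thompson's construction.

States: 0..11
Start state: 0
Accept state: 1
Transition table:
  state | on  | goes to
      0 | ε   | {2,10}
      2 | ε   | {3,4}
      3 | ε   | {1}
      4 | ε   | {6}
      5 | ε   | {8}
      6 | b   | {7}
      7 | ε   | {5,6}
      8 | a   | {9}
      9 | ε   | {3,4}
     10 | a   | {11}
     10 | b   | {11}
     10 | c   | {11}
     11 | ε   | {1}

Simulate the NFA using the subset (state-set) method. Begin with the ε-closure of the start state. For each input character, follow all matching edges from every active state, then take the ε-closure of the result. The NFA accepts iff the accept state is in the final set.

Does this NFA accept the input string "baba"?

initial (ε-close {0}): {0,1,2,3,4,6,10}
'b' @ 1: {1,5,6,7,8,11}  (accept∈set)
'a' @ 2: {1,3,4,6,9}  (accept∈set)
'b' @ 3: {5,6,7,8}
'a' @ 4: {1,3,4,6,9}  (accept∈set)
final: {1,3,4,6,9}; accept 1 in set

Answer: ACCEPT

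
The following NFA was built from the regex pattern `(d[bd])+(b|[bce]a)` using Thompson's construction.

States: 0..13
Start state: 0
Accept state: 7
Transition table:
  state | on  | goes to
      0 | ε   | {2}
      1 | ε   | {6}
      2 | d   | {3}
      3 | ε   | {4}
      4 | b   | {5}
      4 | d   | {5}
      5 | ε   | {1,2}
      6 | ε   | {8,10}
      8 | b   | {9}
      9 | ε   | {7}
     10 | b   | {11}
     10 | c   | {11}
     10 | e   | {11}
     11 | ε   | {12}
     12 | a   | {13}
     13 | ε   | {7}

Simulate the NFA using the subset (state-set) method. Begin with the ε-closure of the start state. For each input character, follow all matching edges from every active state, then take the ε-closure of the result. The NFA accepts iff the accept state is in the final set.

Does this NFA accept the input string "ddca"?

S₀ = ε-closure({0}) = {0,2}
'd' @ 1: {3,4}
'd' @ 2: {1,2,5,6,8,10}
'c' @ 3: {11,12}
'a' @ 4: {7,13}  ✓accept
after full input: {7,13}  (accept=7 in)

Answer: ACCEPT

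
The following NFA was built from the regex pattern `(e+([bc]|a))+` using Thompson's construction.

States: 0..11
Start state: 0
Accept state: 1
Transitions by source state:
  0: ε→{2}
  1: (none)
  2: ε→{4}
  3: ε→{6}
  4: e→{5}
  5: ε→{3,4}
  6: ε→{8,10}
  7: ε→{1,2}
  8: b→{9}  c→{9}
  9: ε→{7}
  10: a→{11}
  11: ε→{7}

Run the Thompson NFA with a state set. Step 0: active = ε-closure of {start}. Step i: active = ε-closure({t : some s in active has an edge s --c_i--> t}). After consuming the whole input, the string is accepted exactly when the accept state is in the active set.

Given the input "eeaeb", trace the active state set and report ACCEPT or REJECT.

start: ε-closure({0}) = {0,2,4}
'e' @ 1: {3,4,5,6,8,10}
'e' @ 2: {3,4,5,6,8,10}
'a' @ 3: {1,2,4,7,11}  ✓accept
'e' @ 4: {3,4,5,6,8,10}
'b' @ 5: {1,2,4,7,9}  ✓accept
after full input: {1,2,4,7,9}  (accept=1 in)

Answer: ACCEPT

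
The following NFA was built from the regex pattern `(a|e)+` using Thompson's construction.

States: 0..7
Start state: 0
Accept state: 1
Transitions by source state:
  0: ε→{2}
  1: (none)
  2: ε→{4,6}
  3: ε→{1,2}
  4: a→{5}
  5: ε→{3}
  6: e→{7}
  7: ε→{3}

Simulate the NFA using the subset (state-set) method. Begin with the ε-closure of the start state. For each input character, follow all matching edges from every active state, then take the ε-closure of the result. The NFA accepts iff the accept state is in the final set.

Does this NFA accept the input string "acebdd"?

initial (ε-close {0}): {0,2,4,6}
'a' @ 1: {1,2,3,4,5,6}  ✓accept
'c' @ 2: {}  — dead — no transitions
rest 'ebdd' ignored (set empty)
after full input: {}  (accept=1 not in)

Answer: REJECT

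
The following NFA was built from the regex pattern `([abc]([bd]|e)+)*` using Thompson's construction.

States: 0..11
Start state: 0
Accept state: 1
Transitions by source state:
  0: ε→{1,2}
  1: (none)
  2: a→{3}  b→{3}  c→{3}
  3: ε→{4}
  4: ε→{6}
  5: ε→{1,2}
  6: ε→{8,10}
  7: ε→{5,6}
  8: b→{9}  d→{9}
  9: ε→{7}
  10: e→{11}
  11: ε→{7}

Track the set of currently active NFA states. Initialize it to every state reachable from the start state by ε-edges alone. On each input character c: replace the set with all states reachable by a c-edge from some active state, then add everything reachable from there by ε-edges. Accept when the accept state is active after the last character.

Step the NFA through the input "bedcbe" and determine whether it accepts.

initial (ε-close {0}): {0,1,2}
'b' @ 1: {3,4,6,8,10}
'e' @ 2: {1,2,5,6,7,8,10,11}  ✓accept
'd' @ 3: {1,2,5,6,7,8,9,10}  ✓accept
'c' @ 4: {3,4,6,8,10}
'b' @ 5: {1,2,5,6,7,8,9,10}  ✓accept
'e' @ 6: {1,2,5,6,7,8,10,11}  ✓accept
end set {1,2,5,6,7,8,10,11} — state 1 in

Answer: ACCEPT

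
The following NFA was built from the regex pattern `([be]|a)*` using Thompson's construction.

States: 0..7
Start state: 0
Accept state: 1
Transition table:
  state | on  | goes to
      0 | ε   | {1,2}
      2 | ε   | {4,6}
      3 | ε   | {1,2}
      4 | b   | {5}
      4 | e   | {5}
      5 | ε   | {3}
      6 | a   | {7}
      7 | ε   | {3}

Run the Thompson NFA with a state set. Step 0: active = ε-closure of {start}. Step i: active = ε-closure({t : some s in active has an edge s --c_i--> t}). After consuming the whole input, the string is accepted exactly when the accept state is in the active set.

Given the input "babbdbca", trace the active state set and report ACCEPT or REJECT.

initial (ε-close {0}): {0,1,2,4,6}
'b' @ 1: {1,2,3,4,5,6}  ✓accept
'a' @ 2: {1,2,3,4,6,7}  ✓accept
'b' @ 3: {1,2,3,4,5,6}  ✓accept
'b' @ 4: {1,2,3,4,5,6}  ✓accept
'd' @ 5: {}  — no active states
rest 'bca' ignored (set empty)
after full input: {}  (accept=1 not in)

Answer: REJECT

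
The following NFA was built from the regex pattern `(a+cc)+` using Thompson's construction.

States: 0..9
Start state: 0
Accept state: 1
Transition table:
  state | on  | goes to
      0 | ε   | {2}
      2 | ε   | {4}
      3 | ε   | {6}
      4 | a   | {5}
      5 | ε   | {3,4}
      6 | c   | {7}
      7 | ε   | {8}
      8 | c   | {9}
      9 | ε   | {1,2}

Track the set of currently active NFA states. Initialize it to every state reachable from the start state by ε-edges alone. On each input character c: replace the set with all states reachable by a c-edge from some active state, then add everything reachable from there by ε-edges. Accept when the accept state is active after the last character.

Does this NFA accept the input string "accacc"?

initial (ε-close {0}): {0,2,4}
'a' @ 1: {3,4,5,6}
'c' @ 2: {7,8}
'c' @ 3: {1,2,4,9}  ✓accept
'a' @ 4: {3,4,5,6}
'c' @ 5: {7,8}
'c' @ 6: {1,2,4,9}  ✓accept
final: {1,2,4,9}; accept 1 in set

Answer: ACCEPT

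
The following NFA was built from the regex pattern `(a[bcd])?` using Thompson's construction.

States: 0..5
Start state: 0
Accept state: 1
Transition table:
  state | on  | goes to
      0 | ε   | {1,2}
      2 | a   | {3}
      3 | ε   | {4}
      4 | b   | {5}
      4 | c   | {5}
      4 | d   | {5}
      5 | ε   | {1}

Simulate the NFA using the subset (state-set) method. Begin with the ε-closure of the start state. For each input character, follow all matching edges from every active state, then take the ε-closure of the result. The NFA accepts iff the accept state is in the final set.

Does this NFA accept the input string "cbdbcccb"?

start: ε-closure({0}) = {0,1,2}
'c' @ 1: {}  — dead — no transitions
rest 'bdbcccb' ignored (set empty)
after full input: {}  (accept=1 not in)

Answer: REJECT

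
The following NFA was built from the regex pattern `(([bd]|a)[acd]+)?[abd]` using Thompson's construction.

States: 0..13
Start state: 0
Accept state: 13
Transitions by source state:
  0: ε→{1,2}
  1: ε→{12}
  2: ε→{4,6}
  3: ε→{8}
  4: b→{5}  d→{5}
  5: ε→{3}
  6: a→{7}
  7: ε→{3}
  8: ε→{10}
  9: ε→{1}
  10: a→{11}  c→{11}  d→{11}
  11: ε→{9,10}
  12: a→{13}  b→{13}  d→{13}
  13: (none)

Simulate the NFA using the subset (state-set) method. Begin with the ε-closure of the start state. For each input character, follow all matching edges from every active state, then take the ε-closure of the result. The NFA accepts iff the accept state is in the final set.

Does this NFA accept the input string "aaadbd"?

initial (ε-close {0}): {0,1,2,4,6,12}
'a' @ 1: {3,7,8,10,13}  [accepting]
'a' @ 2: {1,9,10,11,12}
'a' @ 3: {1,9,10,11,12,13}  [accepting]
'd' @ 4: {1,9,10,11,12,13}  [accepting]
'b' @ 5: {13}  [accepting]
'd' @ 6: {}  — no active states
final: {}; accept 13 not in set

Answer: REJECT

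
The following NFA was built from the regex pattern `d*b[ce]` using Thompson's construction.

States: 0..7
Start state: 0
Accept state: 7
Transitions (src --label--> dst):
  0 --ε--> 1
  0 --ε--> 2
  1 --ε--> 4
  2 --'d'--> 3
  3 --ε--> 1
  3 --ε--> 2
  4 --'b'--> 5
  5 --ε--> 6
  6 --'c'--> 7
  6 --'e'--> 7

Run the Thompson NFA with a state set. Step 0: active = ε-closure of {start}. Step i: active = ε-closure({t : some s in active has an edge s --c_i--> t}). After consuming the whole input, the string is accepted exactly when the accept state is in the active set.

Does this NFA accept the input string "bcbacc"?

Answer: REJECT

Steps:
S₀ = ε-closure({0}) = {0,1,2,4}
'b' @ 1: {5,6}
'c' @ 2: {7}  (accept∈set)
'b' @ 3: {}  — dead — no transitions
rest 'acc' ignored (set empty)
final: {}; accept 7 not in set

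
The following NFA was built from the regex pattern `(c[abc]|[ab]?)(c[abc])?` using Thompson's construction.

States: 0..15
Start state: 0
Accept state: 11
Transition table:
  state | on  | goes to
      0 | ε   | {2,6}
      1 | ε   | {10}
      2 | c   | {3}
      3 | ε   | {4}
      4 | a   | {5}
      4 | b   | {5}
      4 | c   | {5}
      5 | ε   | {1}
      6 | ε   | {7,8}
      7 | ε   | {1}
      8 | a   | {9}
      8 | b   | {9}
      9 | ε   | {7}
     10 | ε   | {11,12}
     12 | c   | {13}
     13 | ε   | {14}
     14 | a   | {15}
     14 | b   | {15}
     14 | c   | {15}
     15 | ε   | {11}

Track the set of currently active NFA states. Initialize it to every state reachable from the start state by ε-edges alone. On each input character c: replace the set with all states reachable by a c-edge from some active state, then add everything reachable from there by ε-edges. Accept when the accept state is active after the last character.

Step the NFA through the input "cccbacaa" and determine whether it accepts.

Answer: REJECT

Derivation:
start: ε-closure({0}) = {0,1,2,6,7,8,10,11,12}
'c' @ 1: {3,4,13,14}
'c' @ 2: {1,5,10,11,12,15}  [accepting]
'c' @ 3: {13,14}
'b' @ 4: {11,15}  [accepting]
'a' @ 5: {}  — state set empty
rest 'caa' ignored (set empty)
end set {} — state 11 not in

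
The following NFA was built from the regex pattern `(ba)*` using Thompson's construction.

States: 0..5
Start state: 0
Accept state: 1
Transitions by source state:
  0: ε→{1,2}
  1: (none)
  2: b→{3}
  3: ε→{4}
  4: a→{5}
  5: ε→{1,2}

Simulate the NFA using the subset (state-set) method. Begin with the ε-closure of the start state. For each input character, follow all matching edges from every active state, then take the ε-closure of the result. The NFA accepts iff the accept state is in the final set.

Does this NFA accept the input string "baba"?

Answer: ACCEPT

Steps:
initial (ε-close {0}): {0,1,2}
'b' @ 1: {3,4}
'a' @ 2: {1,2,5}  ✓accept
'b' @ 3: {3,4}
'a' @ 4: {1,2,5}  ✓accept
final: {1,2,5}; accept 1 in set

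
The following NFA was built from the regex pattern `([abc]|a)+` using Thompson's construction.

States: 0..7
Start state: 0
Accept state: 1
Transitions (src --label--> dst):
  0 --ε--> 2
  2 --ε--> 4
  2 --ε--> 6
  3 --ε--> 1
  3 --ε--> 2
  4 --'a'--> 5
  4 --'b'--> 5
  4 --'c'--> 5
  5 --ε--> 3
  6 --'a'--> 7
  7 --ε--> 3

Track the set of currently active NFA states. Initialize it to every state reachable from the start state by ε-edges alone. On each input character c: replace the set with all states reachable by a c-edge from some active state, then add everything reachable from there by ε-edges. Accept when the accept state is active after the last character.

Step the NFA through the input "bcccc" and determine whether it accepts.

S₀ = ε-closure({0}) = {0,2,4,6}
'b' @ 1: {1,2,3,4,5,6}  ✓accept
'c' @ 2: {1,2,3,4,5,6}  ✓accept
'c' @ 3: {1,2,3,4,5,6}  ✓accept
'c' @ 4: {1,2,3,4,5,6}  ✓accept
'c' @ 5: {1,2,3,4,5,6}  ✓accept
after full input: {1,2,3,4,5,6}  (accept=1 in)

Answer: ACCEPT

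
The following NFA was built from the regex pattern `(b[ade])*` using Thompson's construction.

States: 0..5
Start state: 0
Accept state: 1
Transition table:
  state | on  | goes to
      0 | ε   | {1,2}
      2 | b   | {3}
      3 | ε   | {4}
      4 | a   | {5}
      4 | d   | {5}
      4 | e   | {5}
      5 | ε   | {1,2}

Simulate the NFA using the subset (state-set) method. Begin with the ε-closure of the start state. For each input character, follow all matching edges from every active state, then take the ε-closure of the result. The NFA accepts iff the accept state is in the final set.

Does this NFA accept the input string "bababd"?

Answer: ACCEPT

Trace:
start: ε-closure({0}) = {0,1,2}
'b' @ 1: {3,4}
'a' @ 2: {1,2,5}  [accepting]
'b' @ 3: {3,4}
'a' @ 4: {1,2,5}  [accepting]
'b' @ 5: {3,4}
'd' @ 6: {1,2,5}  [accepting]
end set {1,2,5} — state 1 in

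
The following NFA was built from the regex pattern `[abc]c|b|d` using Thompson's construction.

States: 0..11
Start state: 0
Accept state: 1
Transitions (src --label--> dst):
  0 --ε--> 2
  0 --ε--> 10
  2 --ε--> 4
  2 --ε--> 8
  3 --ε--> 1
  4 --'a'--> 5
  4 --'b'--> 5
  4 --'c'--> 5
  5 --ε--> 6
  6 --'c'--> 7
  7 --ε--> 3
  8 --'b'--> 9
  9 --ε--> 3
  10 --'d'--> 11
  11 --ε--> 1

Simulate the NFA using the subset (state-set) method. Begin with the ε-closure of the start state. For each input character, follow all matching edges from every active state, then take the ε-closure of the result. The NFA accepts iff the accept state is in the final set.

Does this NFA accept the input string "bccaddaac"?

Answer: REJECT

Derivation:
S₀ = ε-closure({0}) = {0,2,4,8,10}
'b' @ 1: {1,3,5,6,9}  (accept∈set)
'c' @ 2: {1,3,7}  (accept∈set)
'c' @ 3: {}  — dead — no transitions
rest 'addaac' ignored (set empty)
after full input: {}  (accept=1 not in)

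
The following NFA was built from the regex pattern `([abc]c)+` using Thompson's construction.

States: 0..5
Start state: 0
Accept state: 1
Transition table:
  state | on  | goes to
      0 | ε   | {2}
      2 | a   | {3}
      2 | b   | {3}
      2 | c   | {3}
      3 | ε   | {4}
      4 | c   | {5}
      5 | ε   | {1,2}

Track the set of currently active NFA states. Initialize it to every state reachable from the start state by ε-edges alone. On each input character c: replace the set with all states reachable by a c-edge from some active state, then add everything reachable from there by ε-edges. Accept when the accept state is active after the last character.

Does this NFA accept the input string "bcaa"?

Answer: REJECT

Steps:
initial (ε-close {0}): {0,2}
'b' @ 1: {3,4}
'c' @ 2: {1,2,5}  ✓accept
'a' @ 3: {3,4}
'a' @ 4: {}  — dead — no transitions
final: {}; accept 1 not in set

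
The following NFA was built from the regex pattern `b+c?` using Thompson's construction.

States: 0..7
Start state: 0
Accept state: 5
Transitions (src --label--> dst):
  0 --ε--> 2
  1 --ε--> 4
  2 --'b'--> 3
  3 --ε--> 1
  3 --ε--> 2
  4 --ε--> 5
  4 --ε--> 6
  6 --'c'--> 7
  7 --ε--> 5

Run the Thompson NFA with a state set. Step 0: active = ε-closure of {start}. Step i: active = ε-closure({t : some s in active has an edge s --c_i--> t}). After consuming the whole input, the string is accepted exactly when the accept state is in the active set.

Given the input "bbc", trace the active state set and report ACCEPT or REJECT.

start: ε-closure({0}) = {0,2}
'b' @ 1: {1,2,3,4,5,6}  ✓accept
'b' @ 2: {1,2,3,4,5,6}  ✓accept
'c' @ 3: {5,7}  ✓accept
after full input: {5,7}  (accept=5 in)

Answer: ACCEPT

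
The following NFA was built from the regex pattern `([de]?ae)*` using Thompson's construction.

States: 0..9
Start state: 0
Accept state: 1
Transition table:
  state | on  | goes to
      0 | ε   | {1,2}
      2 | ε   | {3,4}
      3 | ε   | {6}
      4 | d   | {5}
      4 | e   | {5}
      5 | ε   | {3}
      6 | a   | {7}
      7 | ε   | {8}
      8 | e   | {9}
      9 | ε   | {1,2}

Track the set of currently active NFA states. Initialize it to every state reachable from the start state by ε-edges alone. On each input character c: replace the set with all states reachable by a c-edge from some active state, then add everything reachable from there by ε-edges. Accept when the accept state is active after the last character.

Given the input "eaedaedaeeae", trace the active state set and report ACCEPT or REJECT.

Answer: ACCEPT

Derivation:
initial (ε-close {0}): {0,1,2,3,4,6}
'e' @ 1: {3,5,6}
'a' @ 2: {7,8}
'e' @ 3: {1,2,3,4,6,9}  (accept∈set)
'd' @ 4: {3,5,6}
'a' @ 5: {7,8}
'e' @ 6: {1,2,3,4,6,9}  (accept∈set)
'd' @ 7: {3,5,6}
'a' @ 8: {7,8}
'e' @ 9: {1,2,3,4,6,9}  (accept∈set)
'e' @ 10: {3,5,6}
'a' @ 11: {7,8}
'e' @ 12: {1,2,3,4,6,9}  (accept∈set)
final: {1,2,3,4,6,9}; accept 1 in set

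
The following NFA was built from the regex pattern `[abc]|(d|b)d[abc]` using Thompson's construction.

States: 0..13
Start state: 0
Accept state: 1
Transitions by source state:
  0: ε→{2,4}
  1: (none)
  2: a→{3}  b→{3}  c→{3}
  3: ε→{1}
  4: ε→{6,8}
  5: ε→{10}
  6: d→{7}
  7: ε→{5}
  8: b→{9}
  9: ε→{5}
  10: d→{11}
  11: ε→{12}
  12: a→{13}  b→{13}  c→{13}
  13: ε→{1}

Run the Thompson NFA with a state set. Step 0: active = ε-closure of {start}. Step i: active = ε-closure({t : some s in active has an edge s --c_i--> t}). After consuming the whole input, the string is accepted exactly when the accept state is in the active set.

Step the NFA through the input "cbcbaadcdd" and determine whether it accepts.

start: ε-closure({0}) = {0,2,4,6,8}
'c' @ 1: {1,3}  (accept∈set)
'b' @ 2: {}  — state set empty
rest 'cbaadcdd' ignored (set empty)
after full input: {}  (accept=1 not in)

Answer: REJECT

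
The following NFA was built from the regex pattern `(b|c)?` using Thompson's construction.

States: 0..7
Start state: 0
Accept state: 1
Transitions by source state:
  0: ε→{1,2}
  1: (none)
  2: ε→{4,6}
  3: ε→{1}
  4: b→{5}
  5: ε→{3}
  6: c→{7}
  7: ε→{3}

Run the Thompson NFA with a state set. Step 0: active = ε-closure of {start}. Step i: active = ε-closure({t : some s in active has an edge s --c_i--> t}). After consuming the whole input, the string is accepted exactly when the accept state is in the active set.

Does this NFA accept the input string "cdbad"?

start: ε-closure({0}) = {0,1,2,4,6}
'c' @ 1: {1,3,7}  ✓accept
'd' @ 2: {}  — no active states
rest 'bad' ignored (set empty)
final: {}; accept 1 not in set

Answer: REJECT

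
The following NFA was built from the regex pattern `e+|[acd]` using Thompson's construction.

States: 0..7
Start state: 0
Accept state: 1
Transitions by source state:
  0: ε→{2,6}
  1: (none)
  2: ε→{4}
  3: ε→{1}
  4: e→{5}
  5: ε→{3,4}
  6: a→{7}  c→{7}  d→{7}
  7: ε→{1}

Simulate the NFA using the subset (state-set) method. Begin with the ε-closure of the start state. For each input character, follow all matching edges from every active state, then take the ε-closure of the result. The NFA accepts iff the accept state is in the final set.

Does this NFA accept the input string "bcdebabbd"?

start: ε-closure({0}) = {0,2,4,6}
'b' @ 1: {}  — dead — no transitions
rest 'cdebabbd' ignored (set empty)
final: {}; accept 1 not in set

Answer: REJECT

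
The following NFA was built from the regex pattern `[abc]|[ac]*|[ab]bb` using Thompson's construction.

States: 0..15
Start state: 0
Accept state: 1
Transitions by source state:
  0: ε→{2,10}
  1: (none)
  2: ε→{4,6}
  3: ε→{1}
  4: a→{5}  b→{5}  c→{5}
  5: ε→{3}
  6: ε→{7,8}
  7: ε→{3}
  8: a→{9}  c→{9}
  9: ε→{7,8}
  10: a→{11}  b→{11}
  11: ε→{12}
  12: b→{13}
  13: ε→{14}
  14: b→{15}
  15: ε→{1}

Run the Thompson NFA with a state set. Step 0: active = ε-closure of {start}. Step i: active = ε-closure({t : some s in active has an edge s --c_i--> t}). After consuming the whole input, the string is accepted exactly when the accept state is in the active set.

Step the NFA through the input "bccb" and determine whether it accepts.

Answer: REJECT

Trace:
initial (ε-close {0}): {0,1,2,3,4,6,7,8,10}
'b' @ 1: {1,3,5,11,12}  (accept∈set)
'c' @ 2: {}  — no active states
rest 'cb' ignored (set empty)
final: {}; accept 1 not in set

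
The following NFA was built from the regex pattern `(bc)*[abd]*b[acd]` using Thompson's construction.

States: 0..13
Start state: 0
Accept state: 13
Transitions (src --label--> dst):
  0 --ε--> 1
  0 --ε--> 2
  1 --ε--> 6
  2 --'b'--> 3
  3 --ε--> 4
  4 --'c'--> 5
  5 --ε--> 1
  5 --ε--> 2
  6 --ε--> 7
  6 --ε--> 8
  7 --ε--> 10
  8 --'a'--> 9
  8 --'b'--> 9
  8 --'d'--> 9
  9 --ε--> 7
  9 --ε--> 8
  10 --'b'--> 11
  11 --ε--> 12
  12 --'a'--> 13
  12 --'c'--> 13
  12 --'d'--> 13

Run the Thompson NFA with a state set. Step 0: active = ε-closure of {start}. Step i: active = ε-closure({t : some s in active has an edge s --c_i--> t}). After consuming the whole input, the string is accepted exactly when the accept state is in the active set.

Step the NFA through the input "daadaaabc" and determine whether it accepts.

start: ε-closure({0}) = {0,1,2,6,7,8,10}
'd' @ 1: {7,8,9,10}
'a' @ 2: {7,8,9,10}
'a' @ 3: {7,8,9,10}
'd' @ 4: {7,8,9,10}
'a' @ 5: {7,8,9,10}
'a' @ 6: {7,8,9,10}
'a' @ 7: {7,8,9,10}
'b' @ 8: {7,8,9,10,11,12}
'c' @ 9: {13}  ✓accept
end set {13} — state 13 in

Answer: ACCEPT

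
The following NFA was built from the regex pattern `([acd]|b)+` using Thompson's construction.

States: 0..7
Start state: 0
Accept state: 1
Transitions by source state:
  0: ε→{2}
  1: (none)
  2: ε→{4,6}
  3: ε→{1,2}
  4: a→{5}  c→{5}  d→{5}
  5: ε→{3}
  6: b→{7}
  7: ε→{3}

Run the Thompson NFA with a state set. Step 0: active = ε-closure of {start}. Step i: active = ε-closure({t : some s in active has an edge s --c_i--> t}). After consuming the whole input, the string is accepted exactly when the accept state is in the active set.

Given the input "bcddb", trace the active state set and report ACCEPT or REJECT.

Answer: ACCEPT

Trace:
S₀ = ε-closure({0}) = {0,2,4,6}
'b' @ 1: {1,2,3,4,6,7}  (accept∈set)
'c' @ 2: {1,2,3,4,5,6}  (accept∈set)
'd' @ 3: {1,2,3,4,5,6}  (accept∈set)
'd' @ 4: {1,2,3,4,5,6}  (accept∈set)
'b' @ 5: {1,2,3,4,6,7}  (accept∈set)
final: {1,2,3,4,6,7}; accept 1 in set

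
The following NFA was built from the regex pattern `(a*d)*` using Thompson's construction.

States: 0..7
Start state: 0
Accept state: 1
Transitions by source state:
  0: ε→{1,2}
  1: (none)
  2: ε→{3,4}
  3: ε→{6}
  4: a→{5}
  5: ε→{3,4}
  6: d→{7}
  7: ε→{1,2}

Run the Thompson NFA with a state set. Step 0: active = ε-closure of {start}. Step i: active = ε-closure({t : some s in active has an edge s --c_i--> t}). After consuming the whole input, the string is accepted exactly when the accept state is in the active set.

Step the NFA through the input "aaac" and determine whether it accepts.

start: ε-closure({0}) = {0,1,2,3,4,6}
'a' @ 1: {3,4,5,6}
'a' @ 2: {3,4,5,6}
'a' @ 3: {3,4,5,6}
'c' @ 4: {}  — state set empty
end set {} — state 1 not in

Answer: REJECT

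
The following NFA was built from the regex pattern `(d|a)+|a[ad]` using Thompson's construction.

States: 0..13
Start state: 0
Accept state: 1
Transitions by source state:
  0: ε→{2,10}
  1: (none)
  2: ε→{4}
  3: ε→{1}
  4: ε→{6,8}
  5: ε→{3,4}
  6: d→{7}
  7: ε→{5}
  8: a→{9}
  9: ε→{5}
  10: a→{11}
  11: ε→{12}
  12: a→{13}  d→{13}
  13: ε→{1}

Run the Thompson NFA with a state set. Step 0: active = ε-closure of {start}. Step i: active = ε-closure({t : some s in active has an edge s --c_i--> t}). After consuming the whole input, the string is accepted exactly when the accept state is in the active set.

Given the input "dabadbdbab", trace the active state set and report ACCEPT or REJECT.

S₀ = ε-closure({0}) = {0,2,4,6,8,10}
'd' @ 1: {1,3,4,5,6,7,8}  (accept∈set)
'a' @ 2: {1,3,4,5,6,8,9}  (accept∈set)
'b' @ 3: {}  — state set empty
rest 'adbdbab' ignored (set empty)
end set {} — state 1 not in

Answer: REJECT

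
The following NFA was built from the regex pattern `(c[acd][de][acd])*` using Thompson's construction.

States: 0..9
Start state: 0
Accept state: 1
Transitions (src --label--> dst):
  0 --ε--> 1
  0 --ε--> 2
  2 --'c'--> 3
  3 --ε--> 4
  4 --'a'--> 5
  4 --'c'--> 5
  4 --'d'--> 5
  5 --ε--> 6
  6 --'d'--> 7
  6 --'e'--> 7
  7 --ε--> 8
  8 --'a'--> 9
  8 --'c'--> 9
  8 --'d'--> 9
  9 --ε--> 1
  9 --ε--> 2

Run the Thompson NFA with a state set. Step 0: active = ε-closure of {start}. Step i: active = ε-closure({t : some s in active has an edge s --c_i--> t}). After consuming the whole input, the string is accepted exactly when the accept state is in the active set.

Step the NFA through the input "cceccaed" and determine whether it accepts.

Answer: ACCEPT

Trace:
S₀ = ε-closure({0}) = {0,1,2}
'c' @ 1: {3,4}
'c' @ 2: {5,6}
'e' @ 3: {7,8}
'c' @ 4: {1,2,9}  ✓accept
'c' @ 5: {3,4}
'a' @ 6: {5,6}
'e' @ 7: {7,8}
'd' @ 8: {1,2,9}  ✓accept
end set {1,2,9} — state 1 in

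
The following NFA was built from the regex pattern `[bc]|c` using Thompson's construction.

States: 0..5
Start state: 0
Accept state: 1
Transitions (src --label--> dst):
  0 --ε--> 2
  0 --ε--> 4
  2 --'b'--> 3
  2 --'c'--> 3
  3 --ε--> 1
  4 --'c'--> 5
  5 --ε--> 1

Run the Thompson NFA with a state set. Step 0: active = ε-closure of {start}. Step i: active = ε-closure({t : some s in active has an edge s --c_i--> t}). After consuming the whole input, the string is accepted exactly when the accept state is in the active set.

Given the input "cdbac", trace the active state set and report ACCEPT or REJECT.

initial (ε-close {0}): {0,2,4}
'c' @ 1: {1,3,5}  ✓accept
'd' @ 2: {}  — dead — no transitions
rest 'bac' ignored (set empty)
end set {} — state 1 not in

Answer: REJECT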